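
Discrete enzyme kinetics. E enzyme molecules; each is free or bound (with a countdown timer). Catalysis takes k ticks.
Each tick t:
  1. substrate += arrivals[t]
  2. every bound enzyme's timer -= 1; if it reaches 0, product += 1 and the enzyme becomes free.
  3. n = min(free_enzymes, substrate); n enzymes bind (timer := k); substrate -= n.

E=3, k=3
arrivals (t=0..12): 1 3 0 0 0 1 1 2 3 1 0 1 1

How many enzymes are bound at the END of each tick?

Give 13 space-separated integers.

t=0: arr=1 -> substrate=0 bound=1 product=0
t=1: arr=3 -> substrate=1 bound=3 product=0
t=2: arr=0 -> substrate=1 bound=3 product=0
t=3: arr=0 -> substrate=0 bound=3 product=1
t=4: arr=0 -> substrate=0 bound=1 product=3
t=5: arr=1 -> substrate=0 bound=2 product=3
t=6: arr=1 -> substrate=0 bound=2 product=4
t=7: arr=2 -> substrate=1 bound=3 product=4
t=8: arr=3 -> substrate=3 bound=3 product=5
t=9: arr=1 -> substrate=3 bound=3 product=6
t=10: arr=0 -> substrate=2 bound=3 product=7
t=11: arr=1 -> substrate=2 bound=3 product=8
t=12: arr=1 -> substrate=2 bound=3 product=9

Answer: 1 3 3 3 1 2 2 3 3 3 3 3 3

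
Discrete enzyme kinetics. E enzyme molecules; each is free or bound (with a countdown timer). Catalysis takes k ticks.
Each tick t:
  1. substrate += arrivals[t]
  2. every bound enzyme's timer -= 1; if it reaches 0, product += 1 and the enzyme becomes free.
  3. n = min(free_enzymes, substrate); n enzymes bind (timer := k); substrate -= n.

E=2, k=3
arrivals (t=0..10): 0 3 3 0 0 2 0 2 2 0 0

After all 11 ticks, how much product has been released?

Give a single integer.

t=0: arr=0 -> substrate=0 bound=0 product=0
t=1: arr=3 -> substrate=1 bound=2 product=0
t=2: arr=3 -> substrate=4 bound=2 product=0
t=3: arr=0 -> substrate=4 bound=2 product=0
t=4: arr=0 -> substrate=2 bound=2 product=2
t=5: arr=2 -> substrate=4 bound=2 product=2
t=6: arr=0 -> substrate=4 bound=2 product=2
t=7: arr=2 -> substrate=4 bound=2 product=4
t=8: arr=2 -> substrate=6 bound=2 product=4
t=9: arr=0 -> substrate=6 bound=2 product=4
t=10: arr=0 -> substrate=4 bound=2 product=6

Answer: 6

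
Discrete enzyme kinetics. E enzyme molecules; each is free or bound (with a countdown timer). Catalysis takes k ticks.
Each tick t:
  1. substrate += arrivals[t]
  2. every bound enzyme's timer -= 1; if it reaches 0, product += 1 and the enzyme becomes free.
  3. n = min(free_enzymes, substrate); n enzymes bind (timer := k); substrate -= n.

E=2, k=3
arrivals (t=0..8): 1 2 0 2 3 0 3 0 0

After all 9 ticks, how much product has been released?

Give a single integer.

Answer: 4

Derivation:
t=0: arr=1 -> substrate=0 bound=1 product=0
t=1: arr=2 -> substrate=1 bound=2 product=0
t=2: arr=0 -> substrate=1 bound=2 product=0
t=3: arr=2 -> substrate=2 bound=2 product=1
t=4: arr=3 -> substrate=4 bound=2 product=2
t=5: arr=0 -> substrate=4 bound=2 product=2
t=6: arr=3 -> substrate=6 bound=2 product=3
t=7: arr=0 -> substrate=5 bound=2 product=4
t=8: arr=0 -> substrate=5 bound=2 product=4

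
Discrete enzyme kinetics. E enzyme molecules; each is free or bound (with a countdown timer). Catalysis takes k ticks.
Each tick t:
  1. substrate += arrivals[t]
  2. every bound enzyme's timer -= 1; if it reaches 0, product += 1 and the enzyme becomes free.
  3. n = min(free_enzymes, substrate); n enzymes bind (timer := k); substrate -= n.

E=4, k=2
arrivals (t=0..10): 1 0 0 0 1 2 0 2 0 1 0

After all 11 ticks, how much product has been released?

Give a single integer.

t=0: arr=1 -> substrate=0 bound=1 product=0
t=1: arr=0 -> substrate=0 bound=1 product=0
t=2: arr=0 -> substrate=0 bound=0 product=1
t=3: arr=0 -> substrate=0 bound=0 product=1
t=4: arr=1 -> substrate=0 bound=1 product=1
t=5: arr=2 -> substrate=0 bound=3 product=1
t=6: arr=0 -> substrate=0 bound=2 product=2
t=7: arr=2 -> substrate=0 bound=2 product=4
t=8: arr=0 -> substrate=0 bound=2 product=4
t=9: arr=1 -> substrate=0 bound=1 product=6
t=10: arr=0 -> substrate=0 bound=1 product=6

Answer: 6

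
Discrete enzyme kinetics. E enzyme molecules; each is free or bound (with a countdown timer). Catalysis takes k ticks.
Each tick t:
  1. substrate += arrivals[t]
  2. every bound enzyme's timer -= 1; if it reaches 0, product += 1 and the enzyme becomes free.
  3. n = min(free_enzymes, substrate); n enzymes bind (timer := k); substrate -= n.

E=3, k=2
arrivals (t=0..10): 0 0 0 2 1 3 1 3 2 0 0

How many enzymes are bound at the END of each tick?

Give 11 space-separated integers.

Answer: 0 0 0 2 3 3 3 3 3 3 3

Derivation:
t=0: arr=0 -> substrate=0 bound=0 product=0
t=1: arr=0 -> substrate=0 bound=0 product=0
t=2: arr=0 -> substrate=0 bound=0 product=0
t=3: arr=2 -> substrate=0 bound=2 product=0
t=4: arr=1 -> substrate=0 bound=3 product=0
t=5: arr=3 -> substrate=1 bound=3 product=2
t=6: arr=1 -> substrate=1 bound=3 product=3
t=7: arr=3 -> substrate=2 bound=3 product=5
t=8: arr=2 -> substrate=3 bound=3 product=6
t=9: arr=0 -> substrate=1 bound=3 product=8
t=10: arr=0 -> substrate=0 bound=3 product=9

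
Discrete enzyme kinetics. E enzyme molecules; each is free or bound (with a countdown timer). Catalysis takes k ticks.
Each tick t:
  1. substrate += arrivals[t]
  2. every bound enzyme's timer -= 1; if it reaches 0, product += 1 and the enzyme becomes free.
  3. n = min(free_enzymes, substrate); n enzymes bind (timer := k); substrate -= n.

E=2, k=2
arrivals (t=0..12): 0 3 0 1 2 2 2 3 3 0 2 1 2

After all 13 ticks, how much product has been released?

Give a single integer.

t=0: arr=0 -> substrate=0 bound=0 product=0
t=1: arr=3 -> substrate=1 bound=2 product=0
t=2: arr=0 -> substrate=1 bound=2 product=0
t=3: arr=1 -> substrate=0 bound=2 product=2
t=4: arr=2 -> substrate=2 bound=2 product=2
t=5: arr=2 -> substrate=2 bound=2 product=4
t=6: arr=2 -> substrate=4 bound=2 product=4
t=7: arr=3 -> substrate=5 bound=2 product=6
t=8: arr=3 -> substrate=8 bound=2 product=6
t=9: arr=0 -> substrate=6 bound=2 product=8
t=10: arr=2 -> substrate=8 bound=2 product=8
t=11: arr=1 -> substrate=7 bound=2 product=10
t=12: arr=2 -> substrate=9 bound=2 product=10

Answer: 10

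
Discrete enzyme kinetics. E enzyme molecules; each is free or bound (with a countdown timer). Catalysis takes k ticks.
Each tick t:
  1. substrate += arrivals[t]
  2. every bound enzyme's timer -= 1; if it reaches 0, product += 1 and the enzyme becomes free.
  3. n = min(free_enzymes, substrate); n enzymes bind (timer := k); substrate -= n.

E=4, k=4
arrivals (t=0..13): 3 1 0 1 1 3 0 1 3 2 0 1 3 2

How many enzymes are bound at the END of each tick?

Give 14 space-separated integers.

t=0: arr=3 -> substrate=0 bound=3 product=0
t=1: arr=1 -> substrate=0 bound=4 product=0
t=2: arr=0 -> substrate=0 bound=4 product=0
t=3: arr=1 -> substrate=1 bound=4 product=0
t=4: arr=1 -> substrate=0 bound=3 product=3
t=5: arr=3 -> substrate=1 bound=4 product=4
t=6: arr=0 -> substrate=1 bound=4 product=4
t=7: arr=1 -> substrate=2 bound=4 product=4
t=8: arr=3 -> substrate=3 bound=4 product=6
t=9: arr=2 -> substrate=3 bound=4 product=8
t=10: arr=0 -> substrate=3 bound=4 product=8
t=11: arr=1 -> substrate=4 bound=4 product=8
t=12: arr=3 -> substrate=5 bound=4 product=10
t=13: arr=2 -> substrate=5 bound=4 product=12

Answer: 3 4 4 4 3 4 4 4 4 4 4 4 4 4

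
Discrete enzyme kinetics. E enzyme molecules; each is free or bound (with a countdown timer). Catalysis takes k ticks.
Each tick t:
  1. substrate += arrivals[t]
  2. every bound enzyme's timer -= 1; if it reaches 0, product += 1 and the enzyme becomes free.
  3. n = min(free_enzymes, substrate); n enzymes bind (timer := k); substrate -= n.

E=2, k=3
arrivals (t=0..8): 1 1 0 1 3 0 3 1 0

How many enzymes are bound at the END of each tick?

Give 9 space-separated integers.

Answer: 1 2 2 2 2 2 2 2 2

Derivation:
t=0: arr=1 -> substrate=0 bound=1 product=0
t=1: arr=1 -> substrate=0 bound=2 product=0
t=2: arr=0 -> substrate=0 bound=2 product=0
t=3: arr=1 -> substrate=0 bound=2 product=1
t=4: arr=3 -> substrate=2 bound=2 product=2
t=5: arr=0 -> substrate=2 bound=2 product=2
t=6: arr=3 -> substrate=4 bound=2 product=3
t=7: arr=1 -> substrate=4 bound=2 product=4
t=8: arr=0 -> substrate=4 bound=2 product=4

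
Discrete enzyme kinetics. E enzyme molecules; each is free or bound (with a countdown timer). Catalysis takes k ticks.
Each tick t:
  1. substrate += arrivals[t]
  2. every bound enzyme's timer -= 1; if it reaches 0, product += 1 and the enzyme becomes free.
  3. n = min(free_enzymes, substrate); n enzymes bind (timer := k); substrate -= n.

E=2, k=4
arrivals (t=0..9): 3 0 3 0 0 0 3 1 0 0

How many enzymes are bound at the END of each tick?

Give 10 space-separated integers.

Answer: 2 2 2 2 2 2 2 2 2 2

Derivation:
t=0: arr=3 -> substrate=1 bound=2 product=0
t=1: arr=0 -> substrate=1 bound=2 product=0
t=2: arr=3 -> substrate=4 bound=2 product=0
t=3: arr=0 -> substrate=4 bound=2 product=0
t=4: arr=0 -> substrate=2 bound=2 product=2
t=5: arr=0 -> substrate=2 bound=2 product=2
t=6: arr=3 -> substrate=5 bound=2 product=2
t=7: arr=1 -> substrate=6 bound=2 product=2
t=8: arr=0 -> substrate=4 bound=2 product=4
t=9: arr=0 -> substrate=4 bound=2 product=4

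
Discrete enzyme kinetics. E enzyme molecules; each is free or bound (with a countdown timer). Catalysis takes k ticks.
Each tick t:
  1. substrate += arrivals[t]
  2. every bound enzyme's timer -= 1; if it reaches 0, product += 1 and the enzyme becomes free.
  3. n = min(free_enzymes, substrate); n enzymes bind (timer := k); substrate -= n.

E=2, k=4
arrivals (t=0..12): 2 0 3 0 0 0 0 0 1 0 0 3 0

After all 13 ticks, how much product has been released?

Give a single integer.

t=0: arr=2 -> substrate=0 bound=2 product=0
t=1: arr=0 -> substrate=0 bound=2 product=0
t=2: arr=3 -> substrate=3 bound=2 product=0
t=3: arr=0 -> substrate=3 bound=2 product=0
t=4: arr=0 -> substrate=1 bound=2 product=2
t=5: arr=0 -> substrate=1 bound=2 product=2
t=6: arr=0 -> substrate=1 bound=2 product=2
t=7: arr=0 -> substrate=1 bound=2 product=2
t=8: arr=1 -> substrate=0 bound=2 product=4
t=9: arr=0 -> substrate=0 bound=2 product=4
t=10: arr=0 -> substrate=0 bound=2 product=4
t=11: arr=3 -> substrate=3 bound=2 product=4
t=12: arr=0 -> substrate=1 bound=2 product=6

Answer: 6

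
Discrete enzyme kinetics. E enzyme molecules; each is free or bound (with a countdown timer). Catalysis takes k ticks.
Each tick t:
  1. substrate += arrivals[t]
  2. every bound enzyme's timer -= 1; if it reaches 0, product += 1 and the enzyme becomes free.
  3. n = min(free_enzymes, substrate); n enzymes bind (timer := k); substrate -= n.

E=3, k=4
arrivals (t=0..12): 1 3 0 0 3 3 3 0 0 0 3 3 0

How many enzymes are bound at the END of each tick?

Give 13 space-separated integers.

Answer: 1 3 3 3 3 3 3 3 3 3 3 3 3

Derivation:
t=0: arr=1 -> substrate=0 bound=1 product=0
t=1: arr=3 -> substrate=1 bound=3 product=0
t=2: arr=0 -> substrate=1 bound=3 product=0
t=3: arr=0 -> substrate=1 bound=3 product=0
t=4: arr=3 -> substrate=3 bound=3 product=1
t=5: arr=3 -> substrate=4 bound=3 product=3
t=6: arr=3 -> substrate=7 bound=3 product=3
t=7: arr=0 -> substrate=7 bound=3 product=3
t=8: arr=0 -> substrate=6 bound=3 product=4
t=9: arr=0 -> substrate=4 bound=3 product=6
t=10: arr=3 -> substrate=7 bound=3 product=6
t=11: arr=3 -> substrate=10 bound=3 product=6
t=12: arr=0 -> substrate=9 bound=3 product=7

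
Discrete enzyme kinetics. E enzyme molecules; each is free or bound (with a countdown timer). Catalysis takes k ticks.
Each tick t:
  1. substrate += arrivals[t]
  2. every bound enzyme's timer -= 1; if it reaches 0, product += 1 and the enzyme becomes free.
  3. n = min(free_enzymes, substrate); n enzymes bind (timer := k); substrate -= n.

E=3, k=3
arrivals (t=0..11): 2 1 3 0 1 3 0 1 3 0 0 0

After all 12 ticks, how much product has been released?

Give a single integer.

t=0: arr=2 -> substrate=0 bound=2 product=0
t=1: arr=1 -> substrate=0 bound=3 product=0
t=2: arr=3 -> substrate=3 bound=3 product=0
t=3: arr=0 -> substrate=1 bound=3 product=2
t=4: arr=1 -> substrate=1 bound=3 product=3
t=5: arr=3 -> substrate=4 bound=3 product=3
t=6: arr=0 -> substrate=2 bound=3 product=5
t=7: arr=1 -> substrate=2 bound=3 product=6
t=8: arr=3 -> substrate=5 bound=3 product=6
t=9: arr=0 -> substrate=3 bound=3 product=8
t=10: arr=0 -> substrate=2 bound=3 product=9
t=11: arr=0 -> substrate=2 bound=3 product=9

Answer: 9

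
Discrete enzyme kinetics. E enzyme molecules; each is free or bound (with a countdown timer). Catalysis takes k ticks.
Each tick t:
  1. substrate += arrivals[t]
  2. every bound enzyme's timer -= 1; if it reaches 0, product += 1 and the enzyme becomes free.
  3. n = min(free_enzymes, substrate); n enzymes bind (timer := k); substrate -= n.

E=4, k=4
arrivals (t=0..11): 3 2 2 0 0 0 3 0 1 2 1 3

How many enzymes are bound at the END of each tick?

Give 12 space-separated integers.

Answer: 3 4 4 4 4 3 4 4 4 4 4 4

Derivation:
t=0: arr=3 -> substrate=0 bound=3 product=0
t=1: arr=2 -> substrate=1 bound=4 product=0
t=2: arr=2 -> substrate=3 bound=4 product=0
t=3: arr=0 -> substrate=3 bound=4 product=0
t=4: arr=0 -> substrate=0 bound=4 product=3
t=5: arr=0 -> substrate=0 bound=3 product=4
t=6: arr=3 -> substrate=2 bound=4 product=4
t=7: arr=0 -> substrate=2 bound=4 product=4
t=8: arr=1 -> substrate=0 bound=4 product=7
t=9: arr=2 -> substrate=2 bound=4 product=7
t=10: arr=1 -> substrate=2 bound=4 product=8
t=11: arr=3 -> substrate=5 bound=4 product=8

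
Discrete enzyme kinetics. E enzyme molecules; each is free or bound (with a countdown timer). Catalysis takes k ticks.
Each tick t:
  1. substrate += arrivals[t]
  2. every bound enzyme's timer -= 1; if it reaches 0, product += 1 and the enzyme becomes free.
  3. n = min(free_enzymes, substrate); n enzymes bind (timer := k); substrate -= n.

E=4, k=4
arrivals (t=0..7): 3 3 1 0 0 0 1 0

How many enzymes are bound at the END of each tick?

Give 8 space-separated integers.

t=0: arr=3 -> substrate=0 bound=3 product=0
t=1: arr=3 -> substrate=2 bound=4 product=0
t=2: arr=1 -> substrate=3 bound=4 product=0
t=3: arr=0 -> substrate=3 bound=4 product=0
t=4: arr=0 -> substrate=0 bound=4 product=3
t=5: arr=0 -> substrate=0 bound=3 product=4
t=6: arr=1 -> substrate=0 bound=4 product=4
t=7: arr=0 -> substrate=0 bound=4 product=4

Answer: 3 4 4 4 4 3 4 4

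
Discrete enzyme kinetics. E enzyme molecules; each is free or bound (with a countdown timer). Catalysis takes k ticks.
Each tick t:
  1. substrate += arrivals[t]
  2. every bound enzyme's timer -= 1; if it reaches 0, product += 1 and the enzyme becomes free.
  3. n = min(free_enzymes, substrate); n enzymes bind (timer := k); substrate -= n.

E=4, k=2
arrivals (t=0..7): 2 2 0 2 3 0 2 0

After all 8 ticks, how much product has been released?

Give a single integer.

t=0: arr=2 -> substrate=0 bound=2 product=0
t=1: arr=2 -> substrate=0 bound=4 product=0
t=2: arr=0 -> substrate=0 bound=2 product=2
t=3: arr=2 -> substrate=0 bound=2 product=4
t=4: arr=3 -> substrate=1 bound=4 product=4
t=5: arr=0 -> substrate=0 bound=3 product=6
t=6: arr=2 -> substrate=0 bound=3 product=8
t=7: arr=0 -> substrate=0 bound=2 product=9

Answer: 9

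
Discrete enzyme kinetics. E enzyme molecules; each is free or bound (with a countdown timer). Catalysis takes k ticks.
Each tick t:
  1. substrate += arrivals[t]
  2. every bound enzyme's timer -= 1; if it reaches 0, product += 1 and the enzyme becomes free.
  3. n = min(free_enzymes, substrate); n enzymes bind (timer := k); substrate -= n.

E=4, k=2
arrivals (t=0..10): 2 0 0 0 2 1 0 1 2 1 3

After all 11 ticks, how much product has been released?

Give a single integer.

t=0: arr=2 -> substrate=0 bound=2 product=0
t=1: arr=0 -> substrate=0 bound=2 product=0
t=2: arr=0 -> substrate=0 bound=0 product=2
t=3: arr=0 -> substrate=0 bound=0 product=2
t=4: arr=2 -> substrate=0 bound=2 product=2
t=5: arr=1 -> substrate=0 bound=3 product=2
t=6: arr=0 -> substrate=0 bound=1 product=4
t=7: arr=1 -> substrate=0 bound=1 product=5
t=8: arr=2 -> substrate=0 bound=3 product=5
t=9: arr=1 -> substrate=0 bound=3 product=6
t=10: arr=3 -> substrate=0 bound=4 product=8

Answer: 8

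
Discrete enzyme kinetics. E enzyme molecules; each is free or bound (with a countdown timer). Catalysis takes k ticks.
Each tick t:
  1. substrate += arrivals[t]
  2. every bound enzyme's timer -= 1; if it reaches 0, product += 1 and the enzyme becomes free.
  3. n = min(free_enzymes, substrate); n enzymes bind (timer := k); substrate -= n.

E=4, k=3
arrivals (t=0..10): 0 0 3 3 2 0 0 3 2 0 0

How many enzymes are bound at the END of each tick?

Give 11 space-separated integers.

Answer: 0 0 3 4 4 4 4 4 4 4 4

Derivation:
t=0: arr=0 -> substrate=0 bound=0 product=0
t=1: arr=0 -> substrate=0 bound=0 product=0
t=2: arr=3 -> substrate=0 bound=3 product=0
t=3: arr=3 -> substrate=2 bound=4 product=0
t=4: arr=2 -> substrate=4 bound=4 product=0
t=5: arr=0 -> substrate=1 bound=4 product=3
t=6: arr=0 -> substrate=0 bound=4 product=4
t=7: arr=3 -> substrate=3 bound=4 product=4
t=8: arr=2 -> substrate=2 bound=4 product=7
t=9: arr=0 -> substrate=1 bound=4 product=8
t=10: arr=0 -> substrate=1 bound=4 product=8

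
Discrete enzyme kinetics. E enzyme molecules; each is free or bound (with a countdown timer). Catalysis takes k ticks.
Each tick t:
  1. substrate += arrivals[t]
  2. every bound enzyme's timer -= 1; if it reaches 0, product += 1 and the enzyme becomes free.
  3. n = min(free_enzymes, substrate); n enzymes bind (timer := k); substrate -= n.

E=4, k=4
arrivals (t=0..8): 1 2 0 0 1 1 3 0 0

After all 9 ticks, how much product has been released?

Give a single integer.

Answer: 4

Derivation:
t=0: arr=1 -> substrate=0 bound=1 product=0
t=1: arr=2 -> substrate=0 bound=3 product=0
t=2: arr=0 -> substrate=0 bound=3 product=0
t=3: arr=0 -> substrate=0 bound=3 product=0
t=4: arr=1 -> substrate=0 bound=3 product=1
t=5: arr=1 -> substrate=0 bound=2 product=3
t=6: arr=3 -> substrate=1 bound=4 product=3
t=7: arr=0 -> substrate=1 bound=4 product=3
t=8: arr=0 -> substrate=0 bound=4 product=4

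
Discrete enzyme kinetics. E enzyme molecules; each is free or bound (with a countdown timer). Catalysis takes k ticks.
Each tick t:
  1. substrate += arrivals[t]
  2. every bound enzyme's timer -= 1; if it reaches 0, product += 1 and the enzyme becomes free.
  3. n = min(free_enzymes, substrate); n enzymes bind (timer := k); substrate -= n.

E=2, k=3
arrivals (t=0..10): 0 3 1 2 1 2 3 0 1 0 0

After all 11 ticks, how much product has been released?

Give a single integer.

t=0: arr=0 -> substrate=0 bound=0 product=0
t=1: arr=3 -> substrate=1 bound=2 product=0
t=2: arr=1 -> substrate=2 bound=2 product=0
t=3: arr=2 -> substrate=4 bound=2 product=0
t=4: arr=1 -> substrate=3 bound=2 product=2
t=5: arr=2 -> substrate=5 bound=2 product=2
t=6: arr=3 -> substrate=8 bound=2 product=2
t=7: arr=0 -> substrate=6 bound=2 product=4
t=8: arr=1 -> substrate=7 bound=2 product=4
t=9: arr=0 -> substrate=7 bound=2 product=4
t=10: arr=0 -> substrate=5 bound=2 product=6

Answer: 6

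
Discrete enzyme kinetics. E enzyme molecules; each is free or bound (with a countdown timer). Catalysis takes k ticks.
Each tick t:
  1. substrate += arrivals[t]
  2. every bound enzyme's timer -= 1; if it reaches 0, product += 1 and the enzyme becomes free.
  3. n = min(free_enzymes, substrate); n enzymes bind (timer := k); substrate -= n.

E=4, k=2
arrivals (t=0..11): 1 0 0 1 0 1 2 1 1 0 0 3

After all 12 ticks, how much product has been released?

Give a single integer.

t=0: arr=1 -> substrate=0 bound=1 product=0
t=1: arr=0 -> substrate=0 bound=1 product=0
t=2: arr=0 -> substrate=0 bound=0 product=1
t=3: arr=1 -> substrate=0 bound=1 product=1
t=4: arr=0 -> substrate=0 bound=1 product=1
t=5: arr=1 -> substrate=0 bound=1 product=2
t=6: arr=2 -> substrate=0 bound=3 product=2
t=7: arr=1 -> substrate=0 bound=3 product=3
t=8: arr=1 -> substrate=0 bound=2 product=5
t=9: arr=0 -> substrate=0 bound=1 product=6
t=10: arr=0 -> substrate=0 bound=0 product=7
t=11: arr=3 -> substrate=0 bound=3 product=7

Answer: 7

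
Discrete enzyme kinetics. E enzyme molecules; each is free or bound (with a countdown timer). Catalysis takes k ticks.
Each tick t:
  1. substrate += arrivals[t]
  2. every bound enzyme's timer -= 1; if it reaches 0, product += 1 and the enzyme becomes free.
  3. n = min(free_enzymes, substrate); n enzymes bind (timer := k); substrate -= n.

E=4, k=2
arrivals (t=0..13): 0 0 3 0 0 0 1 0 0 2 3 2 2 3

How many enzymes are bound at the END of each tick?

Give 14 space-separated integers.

t=0: arr=0 -> substrate=0 bound=0 product=0
t=1: arr=0 -> substrate=0 bound=0 product=0
t=2: arr=3 -> substrate=0 bound=3 product=0
t=3: arr=0 -> substrate=0 bound=3 product=0
t=4: arr=0 -> substrate=0 bound=0 product=3
t=5: arr=0 -> substrate=0 bound=0 product=3
t=6: arr=1 -> substrate=0 bound=1 product=3
t=7: arr=0 -> substrate=0 bound=1 product=3
t=8: arr=0 -> substrate=0 bound=0 product=4
t=9: arr=2 -> substrate=0 bound=2 product=4
t=10: arr=3 -> substrate=1 bound=4 product=4
t=11: arr=2 -> substrate=1 bound=4 product=6
t=12: arr=2 -> substrate=1 bound=4 product=8
t=13: arr=3 -> substrate=2 bound=4 product=10

Answer: 0 0 3 3 0 0 1 1 0 2 4 4 4 4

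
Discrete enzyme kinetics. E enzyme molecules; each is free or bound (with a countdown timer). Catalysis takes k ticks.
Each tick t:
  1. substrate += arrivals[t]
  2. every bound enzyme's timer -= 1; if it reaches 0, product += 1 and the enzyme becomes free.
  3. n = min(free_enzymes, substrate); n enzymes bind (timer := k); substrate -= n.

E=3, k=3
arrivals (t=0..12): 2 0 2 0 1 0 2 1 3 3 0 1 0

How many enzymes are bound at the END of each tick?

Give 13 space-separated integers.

Answer: 2 2 3 2 3 2 3 3 3 3 3 3 3

Derivation:
t=0: arr=2 -> substrate=0 bound=2 product=0
t=1: arr=0 -> substrate=0 bound=2 product=0
t=2: arr=2 -> substrate=1 bound=3 product=0
t=3: arr=0 -> substrate=0 bound=2 product=2
t=4: arr=1 -> substrate=0 bound=3 product=2
t=5: arr=0 -> substrate=0 bound=2 product=3
t=6: arr=2 -> substrate=0 bound=3 product=4
t=7: arr=1 -> substrate=0 bound=3 product=5
t=8: arr=3 -> substrate=3 bound=3 product=5
t=9: arr=3 -> substrate=4 bound=3 product=7
t=10: arr=0 -> substrate=3 bound=3 product=8
t=11: arr=1 -> substrate=4 bound=3 product=8
t=12: arr=0 -> substrate=2 bound=3 product=10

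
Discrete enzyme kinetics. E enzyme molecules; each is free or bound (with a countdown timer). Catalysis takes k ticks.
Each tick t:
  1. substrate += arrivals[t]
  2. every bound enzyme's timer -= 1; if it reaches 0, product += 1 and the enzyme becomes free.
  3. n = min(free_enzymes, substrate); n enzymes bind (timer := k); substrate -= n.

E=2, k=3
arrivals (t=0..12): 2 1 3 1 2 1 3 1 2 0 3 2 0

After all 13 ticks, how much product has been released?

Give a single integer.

Answer: 8

Derivation:
t=0: arr=2 -> substrate=0 bound=2 product=0
t=1: arr=1 -> substrate=1 bound=2 product=0
t=2: arr=3 -> substrate=4 bound=2 product=0
t=3: arr=1 -> substrate=3 bound=2 product=2
t=4: arr=2 -> substrate=5 bound=2 product=2
t=5: arr=1 -> substrate=6 bound=2 product=2
t=6: arr=3 -> substrate=7 bound=2 product=4
t=7: arr=1 -> substrate=8 bound=2 product=4
t=8: arr=2 -> substrate=10 bound=2 product=4
t=9: arr=0 -> substrate=8 bound=2 product=6
t=10: arr=3 -> substrate=11 bound=2 product=6
t=11: arr=2 -> substrate=13 bound=2 product=6
t=12: arr=0 -> substrate=11 bound=2 product=8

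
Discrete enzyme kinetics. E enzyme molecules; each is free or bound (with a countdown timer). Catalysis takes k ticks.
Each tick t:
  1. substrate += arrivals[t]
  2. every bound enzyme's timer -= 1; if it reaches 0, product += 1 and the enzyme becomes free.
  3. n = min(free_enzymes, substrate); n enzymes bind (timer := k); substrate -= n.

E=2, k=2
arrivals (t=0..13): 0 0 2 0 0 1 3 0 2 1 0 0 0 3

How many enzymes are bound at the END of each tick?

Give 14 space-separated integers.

Answer: 0 0 2 2 0 1 2 2 2 2 2 2 1 2

Derivation:
t=0: arr=0 -> substrate=0 bound=0 product=0
t=1: arr=0 -> substrate=0 bound=0 product=0
t=2: arr=2 -> substrate=0 bound=2 product=0
t=3: arr=0 -> substrate=0 bound=2 product=0
t=4: arr=0 -> substrate=0 bound=0 product=2
t=5: arr=1 -> substrate=0 bound=1 product=2
t=6: arr=3 -> substrate=2 bound=2 product=2
t=7: arr=0 -> substrate=1 bound=2 product=3
t=8: arr=2 -> substrate=2 bound=2 product=4
t=9: arr=1 -> substrate=2 bound=2 product=5
t=10: arr=0 -> substrate=1 bound=2 product=6
t=11: arr=0 -> substrate=0 bound=2 product=7
t=12: arr=0 -> substrate=0 bound=1 product=8
t=13: arr=3 -> substrate=1 bound=2 product=9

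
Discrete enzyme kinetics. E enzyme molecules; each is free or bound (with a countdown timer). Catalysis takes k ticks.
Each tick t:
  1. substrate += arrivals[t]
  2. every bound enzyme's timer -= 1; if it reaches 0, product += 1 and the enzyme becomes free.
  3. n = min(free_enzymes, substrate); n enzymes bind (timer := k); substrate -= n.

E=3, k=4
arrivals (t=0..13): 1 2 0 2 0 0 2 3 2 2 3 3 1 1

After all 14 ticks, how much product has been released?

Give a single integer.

Answer: 8

Derivation:
t=0: arr=1 -> substrate=0 bound=1 product=0
t=1: arr=2 -> substrate=0 bound=3 product=0
t=2: arr=0 -> substrate=0 bound=3 product=0
t=3: arr=2 -> substrate=2 bound=3 product=0
t=4: arr=0 -> substrate=1 bound=3 product=1
t=5: arr=0 -> substrate=0 bound=2 product=3
t=6: arr=2 -> substrate=1 bound=3 product=3
t=7: arr=3 -> substrate=4 bound=3 product=3
t=8: arr=2 -> substrate=5 bound=3 product=4
t=9: arr=2 -> substrate=6 bound=3 product=5
t=10: arr=3 -> substrate=8 bound=3 product=6
t=11: arr=3 -> substrate=11 bound=3 product=6
t=12: arr=1 -> substrate=11 bound=3 product=7
t=13: arr=1 -> substrate=11 bound=3 product=8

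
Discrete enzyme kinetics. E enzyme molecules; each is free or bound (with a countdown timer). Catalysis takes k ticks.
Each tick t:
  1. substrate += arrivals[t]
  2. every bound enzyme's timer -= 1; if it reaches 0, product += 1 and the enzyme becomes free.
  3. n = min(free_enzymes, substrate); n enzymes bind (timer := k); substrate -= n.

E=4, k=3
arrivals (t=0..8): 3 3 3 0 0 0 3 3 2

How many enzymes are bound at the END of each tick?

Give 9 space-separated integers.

t=0: arr=3 -> substrate=0 bound=3 product=0
t=1: arr=3 -> substrate=2 bound=4 product=0
t=2: arr=3 -> substrate=5 bound=4 product=0
t=3: arr=0 -> substrate=2 bound=4 product=3
t=4: arr=0 -> substrate=1 bound=4 product=4
t=5: arr=0 -> substrate=1 bound=4 product=4
t=6: arr=3 -> substrate=1 bound=4 product=7
t=7: arr=3 -> substrate=3 bound=4 product=8
t=8: arr=2 -> substrate=5 bound=4 product=8

Answer: 3 4 4 4 4 4 4 4 4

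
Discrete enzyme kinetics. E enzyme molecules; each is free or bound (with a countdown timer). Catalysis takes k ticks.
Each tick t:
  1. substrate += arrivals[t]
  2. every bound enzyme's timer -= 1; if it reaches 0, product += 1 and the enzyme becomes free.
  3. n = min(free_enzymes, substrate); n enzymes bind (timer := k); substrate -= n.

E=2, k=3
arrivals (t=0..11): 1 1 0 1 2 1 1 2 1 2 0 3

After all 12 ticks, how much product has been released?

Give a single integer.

Answer: 6

Derivation:
t=0: arr=1 -> substrate=0 bound=1 product=0
t=1: arr=1 -> substrate=0 bound=2 product=0
t=2: arr=0 -> substrate=0 bound=2 product=0
t=3: arr=1 -> substrate=0 bound=2 product=1
t=4: arr=2 -> substrate=1 bound=2 product=2
t=5: arr=1 -> substrate=2 bound=2 product=2
t=6: arr=1 -> substrate=2 bound=2 product=3
t=7: arr=2 -> substrate=3 bound=2 product=4
t=8: arr=1 -> substrate=4 bound=2 product=4
t=9: arr=2 -> substrate=5 bound=2 product=5
t=10: arr=0 -> substrate=4 bound=2 product=6
t=11: arr=3 -> substrate=7 bound=2 product=6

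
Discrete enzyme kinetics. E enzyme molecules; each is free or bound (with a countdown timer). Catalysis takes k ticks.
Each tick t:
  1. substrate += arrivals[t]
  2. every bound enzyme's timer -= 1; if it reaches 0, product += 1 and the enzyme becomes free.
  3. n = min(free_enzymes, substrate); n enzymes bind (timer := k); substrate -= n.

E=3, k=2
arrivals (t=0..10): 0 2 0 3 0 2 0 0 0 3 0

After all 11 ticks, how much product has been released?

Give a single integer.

Answer: 7

Derivation:
t=0: arr=0 -> substrate=0 bound=0 product=0
t=1: arr=2 -> substrate=0 bound=2 product=0
t=2: arr=0 -> substrate=0 bound=2 product=0
t=3: arr=3 -> substrate=0 bound=3 product=2
t=4: arr=0 -> substrate=0 bound=3 product=2
t=5: arr=2 -> substrate=0 bound=2 product=5
t=6: arr=0 -> substrate=0 bound=2 product=5
t=7: arr=0 -> substrate=0 bound=0 product=7
t=8: arr=0 -> substrate=0 bound=0 product=7
t=9: arr=3 -> substrate=0 bound=3 product=7
t=10: arr=0 -> substrate=0 bound=3 product=7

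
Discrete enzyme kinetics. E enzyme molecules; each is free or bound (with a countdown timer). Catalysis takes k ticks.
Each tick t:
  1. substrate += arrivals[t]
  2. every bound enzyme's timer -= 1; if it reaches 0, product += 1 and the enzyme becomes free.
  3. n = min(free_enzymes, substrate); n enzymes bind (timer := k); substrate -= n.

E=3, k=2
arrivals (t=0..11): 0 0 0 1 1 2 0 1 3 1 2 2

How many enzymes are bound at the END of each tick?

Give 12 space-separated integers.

t=0: arr=0 -> substrate=0 bound=0 product=0
t=1: arr=0 -> substrate=0 bound=0 product=0
t=2: arr=0 -> substrate=0 bound=0 product=0
t=3: arr=1 -> substrate=0 bound=1 product=0
t=4: arr=1 -> substrate=0 bound=2 product=0
t=5: arr=2 -> substrate=0 bound=3 product=1
t=6: arr=0 -> substrate=0 bound=2 product=2
t=7: arr=1 -> substrate=0 bound=1 product=4
t=8: arr=3 -> substrate=1 bound=3 product=4
t=9: arr=1 -> substrate=1 bound=3 product=5
t=10: arr=2 -> substrate=1 bound=3 product=7
t=11: arr=2 -> substrate=2 bound=3 product=8

Answer: 0 0 0 1 2 3 2 1 3 3 3 3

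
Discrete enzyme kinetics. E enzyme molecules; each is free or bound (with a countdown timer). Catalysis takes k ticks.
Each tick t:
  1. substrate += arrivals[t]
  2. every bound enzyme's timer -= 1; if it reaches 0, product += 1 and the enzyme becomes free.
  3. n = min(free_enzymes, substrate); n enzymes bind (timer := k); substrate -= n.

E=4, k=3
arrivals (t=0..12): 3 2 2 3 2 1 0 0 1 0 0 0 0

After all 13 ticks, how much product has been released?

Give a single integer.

t=0: arr=3 -> substrate=0 bound=3 product=0
t=1: arr=2 -> substrate=1 bound=4 product=0
t=2: arr=2 -> substrate=3 bound=4 product=0
t=3: arr=3 -> substrate=3 bound=4 product=3
t=4: arr=2 -> substrate=4 bound=4 product=4
t=5: arr=1 -> substrate=5 bound=4 product=4
t=6: arr=0 -> substrate=2 bound=4 product=7
t=7: arr=0 -> substrate=1 bound=4 product=8
t=8: arr=1 -> substrate=2 bound=4 product=8
t=9: arr=0 -> substrate=0 bound=3 product=11
t=10: arr=0 -> substrate=0 bound=2 product=12
t=11: arr=0 -> substrate=0 bound=2 product=12
t=12: arr=0 -> substrate=0 bound=0 product=14

Answer: 14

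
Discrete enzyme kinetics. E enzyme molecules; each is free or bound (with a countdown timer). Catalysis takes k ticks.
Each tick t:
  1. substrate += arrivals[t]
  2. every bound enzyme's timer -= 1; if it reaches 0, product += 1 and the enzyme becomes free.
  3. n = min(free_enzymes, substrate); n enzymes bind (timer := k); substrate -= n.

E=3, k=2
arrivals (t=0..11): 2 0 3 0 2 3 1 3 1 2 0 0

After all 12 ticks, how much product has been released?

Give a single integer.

Answer: 14

Derivation:
t=0: arr=2 -> substrate=0 bound=2 product=0
t=1: arr=0 -> substrate=0 bound=2 product=0
t=2: arr=3 -> substrate=0 bound=3 product=2
t=3: arr=0 -> substrate=0 bound=3 product=2
t=4: arr=2 -> substrate=0 bound=2 product=5
t=5: arr=3 -> substrate=2 bound=3 product=5
t=6: arr=1 -> substrate=1 bound=3 product=7
t=7: arr=3 -> substrate=3 bound=3 product=8
t=8: arr=1 -> substrate=2 bound=3 product=10
t=9: arr=2 -> substrate=3 bound=3 product=11
t=10: arr=0 -> substrate=1 bound=3 product=13
t=11: arr=0 -> substrate=0 bound=3 product=14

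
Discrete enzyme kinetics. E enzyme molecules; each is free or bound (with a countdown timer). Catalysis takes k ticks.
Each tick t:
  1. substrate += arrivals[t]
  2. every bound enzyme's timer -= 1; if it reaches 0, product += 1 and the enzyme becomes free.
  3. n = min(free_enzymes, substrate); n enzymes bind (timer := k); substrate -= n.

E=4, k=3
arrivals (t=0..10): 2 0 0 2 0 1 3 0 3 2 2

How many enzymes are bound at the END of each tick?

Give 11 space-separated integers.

Answer: 2 2 2 2 2 3 4 4 4 4 4

Derivation:
t=0: arr=2 -> substrate=0 bound=2 product=0
t=1: arr=0 -> substrate=0 bound=2 product=0
t=2: arr=0 -> substrate=0 bound=2 product=0
t=3: arr=2 -> substrate=0 bound=2 product=2
t=4: arr=0 -> substrate=0 bound=2 product=2
t=5: arr=1 -> substrate=0 bound=3 product=2
t=6: arr=3 -> substrate=0 bound=4 product=4
t=7: arr=0 -> substrate=0 bound=4 product=4
t=8: arr=3 -> substrate=2 bound=4 product=5
t=9: arr=2 -> substrate=1 bound=4 product=8
t=10: arr=2 -> substrate=3 bound=4 product=8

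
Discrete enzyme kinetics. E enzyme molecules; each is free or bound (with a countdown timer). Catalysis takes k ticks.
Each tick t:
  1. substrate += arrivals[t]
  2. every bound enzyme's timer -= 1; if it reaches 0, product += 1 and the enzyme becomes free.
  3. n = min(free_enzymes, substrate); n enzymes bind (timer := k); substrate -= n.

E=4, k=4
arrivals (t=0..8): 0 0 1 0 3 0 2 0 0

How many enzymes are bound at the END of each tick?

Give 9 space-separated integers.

t=0: arr=0 -> substrate=0 bound=0 product=0
t=1: arr=0 -> substrate=0 bound=0 product=0
t=2: arr=1 -> substrate=0 bound=1 product=0
t=3: arr=0 -> substrate=0 bound=1 product=0
t=4: arr=3 -> substrate=0 bound=4 product=0
t=5: arr=0 -> substrate=0 bound=4 product=0
t=6: arr=2 -> substrate=1 bound=4 product=1
t=7: arr=0 -> substrate=1 bound=4 product=1
t=8: arr=0 -> substrate=0 bound=2 product=4

Answer: 0 0 1 1 4 4 4 4 2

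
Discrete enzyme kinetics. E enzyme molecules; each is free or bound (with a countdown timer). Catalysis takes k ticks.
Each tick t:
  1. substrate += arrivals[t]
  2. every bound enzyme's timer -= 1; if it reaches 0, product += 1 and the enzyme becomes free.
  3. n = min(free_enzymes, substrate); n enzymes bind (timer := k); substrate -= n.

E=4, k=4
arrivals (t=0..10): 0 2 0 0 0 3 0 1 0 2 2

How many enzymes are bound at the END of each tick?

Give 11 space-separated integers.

Answer: 0 2 2 2 2 3 3 4 4 3 4

Derivation:
t=0: arr=0 -> substrate=0 bound=0 product=0
t=1: arr=2 -> substrate=0 bound=2 product=0
t=2: arr=0 -> substrate=0 bound=2 product=0
t=3: arr=0 -> substrate=0 bound=2 product=0
t=4: arr=0 -> substrate=0 bound=2 product=0
t=5: arr=3 -> substrate=0 bound=3 product=2
t=6: arr=0 -> substrate=0 bound=3 product=2
t=7: arr=1 -> substrate=0 bound=4 product=2
t=8: arr=0 -> substrate=0 bound=4 product=2
t=9: arr=2 -> substrate=0 bound=3 product=5
t=10: arr=2 -> substrate=1 bound=4 product=5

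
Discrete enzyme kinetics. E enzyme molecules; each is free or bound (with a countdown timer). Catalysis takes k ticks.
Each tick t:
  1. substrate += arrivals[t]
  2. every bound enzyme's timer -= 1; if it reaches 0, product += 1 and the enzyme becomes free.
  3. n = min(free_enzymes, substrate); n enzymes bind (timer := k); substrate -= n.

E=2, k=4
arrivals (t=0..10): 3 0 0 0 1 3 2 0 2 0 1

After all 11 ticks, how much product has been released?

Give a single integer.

t=0: arr=3 -> substrate=1 bound=2 product=0
t=1: arr=0 -> substrate=1 bound=2 product=0
t=2: arr=0 -> substrate=1 bound=2 product=0
t=3: arr=0 -> substrate=1 bound=2 product=0
t=4: arr=1 -> substrate=0 bound=2 product=2
t=5: arr=3 -> substrate=3 bound=2 product=2
t=6: arr=2 -> substrate=5 bound=2 product=2
t=7: arr=0 -> substrate=5 bound=2 product=2
t=8: arr=2 -> substrate=5 bound=2 product=4
t=9: arr=0 -> substrate=5 bound=2 product=4
t=10: arr=1 -> substrate=6 bound=2 product=4

Answer: 4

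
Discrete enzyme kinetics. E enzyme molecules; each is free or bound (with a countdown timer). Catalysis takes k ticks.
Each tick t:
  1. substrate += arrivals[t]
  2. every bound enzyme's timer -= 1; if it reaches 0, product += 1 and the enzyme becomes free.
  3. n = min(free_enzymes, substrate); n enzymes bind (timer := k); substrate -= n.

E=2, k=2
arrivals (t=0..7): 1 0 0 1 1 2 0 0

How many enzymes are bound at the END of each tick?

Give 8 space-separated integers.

t=0: arr=1 -> substrate=0 bound=1 product=0
t=1: arr=0 -> substrate=0 bound=1 product=0
t=2: arr=0 -> substrate=0 bound=0 product=1
t=3: arr=1 -> substrate=0 bound=1 product=1
t=4: arr=1 -> substrate=0 bound=2 product=1
t=5: arr=2 -> substrate=1 bound=2 product=2
t=6: arr=0 -> substrate=0 bound=2 product=3
t=7: arr=0 -> substrate=0 bound=1 product=4

Answer: 1 1 0 1 2 2 2 1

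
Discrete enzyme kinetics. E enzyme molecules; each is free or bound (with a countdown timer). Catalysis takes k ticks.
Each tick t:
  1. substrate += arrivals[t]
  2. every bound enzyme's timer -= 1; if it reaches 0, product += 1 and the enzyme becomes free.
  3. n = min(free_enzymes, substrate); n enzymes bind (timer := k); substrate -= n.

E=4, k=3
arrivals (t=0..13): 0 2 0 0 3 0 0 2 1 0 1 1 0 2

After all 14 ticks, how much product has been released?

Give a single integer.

Answer: 9

Derivation:
t=0: arr=0 -> substrate=0 bound=0 product=0
t=1: arr=2 -> substrate=0 bound=2 product=0
t=2: arr=0 -> substrate=0 bound=2 product=0
t=3: arr=0 -> substrate=0 bound=2 product=0
t=4: arr=3 -> substrate=0 bound=3 product=2
t=5: arr=0 -> substrate=0 bound=3 product=2
t=6: arr=0 -> substrate=0 bound=3 product=2
t=7: arr=2 -> substrate=0 bound=2 product=5
t=8: arr=1 -> substrate=0 bound=3 product=5
t=9: arr=0 -> substrate=0 bound=3 product=5
t=10: arr=1 -> substrate=0 bound=2 product=7
t=11: arr=1 -> substrate=0 bound=2 product=8
t=12: arr=0 -> substrate=0 bound=2 product=8
t=13: arr=2 -> substrate=0 bound=3 product=9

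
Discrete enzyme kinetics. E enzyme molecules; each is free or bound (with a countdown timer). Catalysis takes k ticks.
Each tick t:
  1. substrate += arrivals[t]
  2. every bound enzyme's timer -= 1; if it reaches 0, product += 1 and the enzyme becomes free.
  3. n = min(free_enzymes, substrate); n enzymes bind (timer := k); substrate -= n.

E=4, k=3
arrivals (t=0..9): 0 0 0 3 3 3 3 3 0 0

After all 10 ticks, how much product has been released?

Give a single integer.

Answer: 7

Derivation:
t=0: arr=0 -> substrate=0 bound=0 product=0
t=1: arr=0 -> substrate=0 bound=0 product=0
t=2: arr=0 -> substrate=0 bound=0 product=0
t=3: arr=3 -> substrate=0 bound=3 product=0
t=4: arr=3 -> substrate=2 bound=4 product=0
t=5: arr=3 -> substrate=5 bound=4 product=0
t=6: arr=3 -> substrate=5 bound=4 product=3
t=7: arr=3 -> substrate=7 bound=4 product=4
t=8: arr=0 -> substrate=7 bound=4 product=4
t=9: arr=0 -> substrate=4 bound=4 product=7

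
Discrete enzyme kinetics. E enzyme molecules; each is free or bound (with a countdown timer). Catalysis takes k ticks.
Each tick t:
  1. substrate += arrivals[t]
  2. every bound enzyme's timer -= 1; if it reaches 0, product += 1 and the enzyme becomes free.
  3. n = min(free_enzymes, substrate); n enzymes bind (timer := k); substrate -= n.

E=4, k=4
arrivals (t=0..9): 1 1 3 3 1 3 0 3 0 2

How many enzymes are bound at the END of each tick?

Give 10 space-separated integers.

t=0: arr=1 -> substrate=0 bound=1 product=0
t=1: arr=1 -> substrate=0 bound=2 product=0
t=2: arr=3 -> substrate=1 bound=4 product=0
t=3: arr=3 -> substrate=4 bound=4 product=0
t=4: arr=1 -> substrate=4 bound=4 product=1
t=5: arr=3 -> substrate=6 bound=4 product=2
t=6: arr=0 -> substrate=4 bound=4 product=4
t=7: arr=3 -> substrate=7 bound=4 product=4
t=8: arr=0 -> substrate=6 bound=4 product=5
t=9: arr=2 -> substrate=7 bound=4 product=6

Answer: 1 2 4 4 4 4 4 4 4 4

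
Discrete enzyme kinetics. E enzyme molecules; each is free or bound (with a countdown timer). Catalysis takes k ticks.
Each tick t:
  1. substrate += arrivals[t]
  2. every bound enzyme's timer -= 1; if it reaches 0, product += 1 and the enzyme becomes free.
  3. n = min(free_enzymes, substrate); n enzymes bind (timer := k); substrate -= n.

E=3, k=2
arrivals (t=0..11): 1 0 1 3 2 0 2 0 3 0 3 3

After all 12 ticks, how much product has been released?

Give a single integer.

t=0: arr=1 -> substrate=0 bound=1 product=0
t=1: arr=0 -> substrate=0 bound=1 product=0
t=2: arr=1 -> substrate=0 bound=1 product=1
t=3: arr=3 -> substrate=1 bound=3 product=1
t=4: arr=2 -> substrate=2 bound=3 product=2
t=5: arr=0 -> substrate=0 bound=3 product=4
t=6: arr=2 -> substrate=1 bound=3 product=5
t=7: arr=0 -> substrate=0 bound=2 product=7
t=8: arr=3 -> substrate=1 bound=3 product=8
t=9: arr=0 -> substrate=0 bound=3 product=9
t=10: arr=3 -> substrate=1 bound=3 product=11
t=11: arr=3 -> substrate=3 bound=3 product=12

Answer: 12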